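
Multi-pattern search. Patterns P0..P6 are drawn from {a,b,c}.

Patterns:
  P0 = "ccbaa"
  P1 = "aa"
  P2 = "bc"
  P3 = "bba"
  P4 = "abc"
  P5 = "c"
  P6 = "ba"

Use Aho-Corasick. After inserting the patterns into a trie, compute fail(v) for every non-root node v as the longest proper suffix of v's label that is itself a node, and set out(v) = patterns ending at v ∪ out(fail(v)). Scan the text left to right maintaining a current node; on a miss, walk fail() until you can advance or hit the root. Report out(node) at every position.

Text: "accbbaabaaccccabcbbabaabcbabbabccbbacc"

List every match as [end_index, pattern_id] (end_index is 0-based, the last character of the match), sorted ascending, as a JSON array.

Construct AC machine:
Trie nodes:
  0='ε' goto a→6 b→8 c→1
  1='c' goto c→2  [P5 ends]
  2='cc' goto b→3
  3='ccb' goto a→4
  4='ccba' goto a→5
  5='ccbaa' goto ·  [P0 ends]
  6='a' goto a→7 b→12
  7='aa' goto ·  [P1 ends]
  8='b' goto a→14 b→10 c→9
  9='bc' goto ·  [P2 ends]
  10='bb' goto a→11
  11='bba' goto ·  [P3 ends]
  12='ab' goto c→13
  13='abc' goto ·  [P4 ends]
  14='ba' goto ·  [P6 ends]

Failure links (BFS by depth):
  fail(1) 'c': from fail(0)=0 chase 'c': 0 ⇒ 0;  out={5}∪out(0)={5}
  fail(6) 'a': from fail(0)=0 chase 'a': 0 ⇒ 0;  out=∅∪out(0)=∅
  fail(8) 'b': from fail(0)=0 chase 'b': 0 ⇒ 0;  out=∅∪out(0)=∅
  fail(2) 'cc': from fail(1)=0 chase 'c': 0 ⇒ 1;  out=∅∪out(1)={5}
  fail(7) 'aa': from fail(6)=0 chase 'a': 0 ⇒ 6;  out={1}∪out(6)={1}
  fail(9) 'bc': from fail(8)=0 chase 'c': 0 ⇒ 1;  out={2}∪out(1)={2,5}
  fail(10) 'bb': from fail(8)=0 chase 'b': 0 ⇒ 8;  out=∅∪out(8)=∅
  fail(12) 'ab': from fail(6)=0 chase 'b': 0 ⇒ 8;  out=∅∪out(8)=∅
  fail(14) 'ba': from fail(8)=0 chase 'a': 0 ⇒ 6;  out={6}∪out(6)={6}
  fail(3) 'ccb': from fail(2)=1 chase 'b': 1→0 ⇒ 8;  out=∅∪out(8)=∅
  fail(11) 'bba': from fail(10)=8 chase 'a': 8 ⇒ 14;  out={3}∪out(14)={3,6}
  fail(13) 'abc': from fail(12)=8 chase 'c': 8 ⇒ 9;  out={4}∪out(9)={2,4,5}
  fail(4) 'ccba': from fail(3)=8 chase 'a': 8 ⇒ 14;  out=∅∪out(14)={6}
  fail(5) 'ccbaa': from fail(4)=14 chase 'a': 14→6 ⇒ 7;  out={0}∪out(7)={0,1}

Scan:
i=0 'a': node 0→6
i=1 'c': node 6→1 ·f  → match P5@[1:1]
i=2 'c': node 1→2  → match P5@[2:2]
i=3 'b': node 2→3
i=4 'b': node 3→10 ·f
i=5 'a': node 10→11  → match P3@[3:5],P6@[4:5]
i=6 'a': node 11→7 ·f  → match P1@[5:6]
i=7 'b': node 7→12 ·f
i=8 'a': node 12→14 ·f  → match P6@[7:8]
i=9 'a': node 14→7 ·f  → match P1@[8:9]
i=10 'c': node 7→1 ·f  → match P5@[10:10]
i=11 'c': node 1→2  → match P5@[11:11]
i=12 'c': node 2→2 ·f  → match P5@[12:12]
i=13 'c': node 2→2 ·f  → match P5@[13:13]
i=14 'a': node 2→6 ·f
i=15 'b': node 6→12
i=16 'c': node 12→13  → match P2@[15:16],P4@[14:16],P5@[16:16]
i=17 'b': node 13→8 ·f
i=18 'b': node 8→10
i=19 'a': node 10→11  → match P3@[17:19],P6@[18:19]
i=20 'b': node 11→12 ·f
i=21 'a': node 12→14 ·f  → match P6@[20:21]
i=22 'a': node 14→7 ·f  → match P1@[21:22]
i=23 'b': node 7→12 ·f
i=24 'c': node 12→13  → match P2@[23:24],P4@[22:24],P5@[24:24]
i=25 'b': node 13→8 ·f
i=26 'a': node 8→14  → match P6@[25:26]
i=27 'b': node 14→12 ·f
i=28 'b': node 12→10 ·f
i=29 'a': node 10→11  → match P3@[27:29],P6@[28:29]
i=30 'b': node 11→12 ·f
i=31 'c': node 12→13  → match P2@[30:31],P4@[29:31],P5@[31:31]
i=32 'c': node 13→2 ·f  → match P5@[32:32]
i=33 'b': node 2→3
i=34 'b': node 3→10 ·f
i=35 'a': node 10→11  → match P3@[33:35],P6@[34:35]
i=36 'c': node 11→1 ·f  → match P5@[36:36]
i=37 'c': node 1→2  → match P5@[37:37]

Result: [[1,5],[2,5],[5,3],[5,6],[6,1],[8,6],[9,1],[10,5],[11,5],[12,5],[13,5],[16,2],[16,4],[16,5],[19,3],[19,6],[21,6],[22,1],[24,2],[24,4],[24,5],[26,6],[29,3],[29,6],[31,2],[31,4],[31,5],[32,5],[35,3],[35,6],[36,5],[37,5]]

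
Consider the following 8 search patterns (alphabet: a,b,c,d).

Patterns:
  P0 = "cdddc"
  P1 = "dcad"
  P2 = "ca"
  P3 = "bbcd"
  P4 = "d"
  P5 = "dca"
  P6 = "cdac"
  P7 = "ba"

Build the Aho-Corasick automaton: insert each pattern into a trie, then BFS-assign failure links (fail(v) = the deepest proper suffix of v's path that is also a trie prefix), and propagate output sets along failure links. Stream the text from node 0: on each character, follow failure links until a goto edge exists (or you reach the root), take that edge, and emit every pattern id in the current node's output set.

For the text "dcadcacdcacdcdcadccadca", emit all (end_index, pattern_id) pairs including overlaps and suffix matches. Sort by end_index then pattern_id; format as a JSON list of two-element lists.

Construct AC machine:
Trie (insert patterns):
  0='ε' goto b→11 c→1 d→6
  1='c' goto a→10 d→2
  2='cd' goto a→15 d→3
  3='cdd' goto d→4
  4='cddd' goto c→5
  5='cdddc' goto ·  [P0 ends]
  6='d' goto c→7  [P4 ends]
  7='dc' goto a→8
  8='dca' goto d→9  [P5 ends]
  9='dcad' goto ·  [P1 ends]
  10='ca' goto ·  [P2 ends]
  11='b' goto a→17 b→12
  12='bb' goto c→13
  13='bbc' goto d→14
  14='bbcd' goto ·  [P3 ends]
  15='cda' goto c→16
  16='cdac' goto ·  [P6 ends]
  17='ba' goto ·  [P7 ends]

BFS fail/out derivation:
  fail(1) 'c': from fail(0)=0 chase 'c': 0 ⇒ 0;  out=∅∪out(0)=∅
  fail(6) 'd': from fail(0)=0 chase 'd': 0 ⇒ 0;  out={4}∪out(0)={4}
  fail(11) 'b': from fail(0)=0 chase 'b': 0 ⇒ 0;  out=∅∪out(0)=∅
  fail(2) 'cd': from fail(1)=0 chase 'd': 0 ⇒ 6;  out=∅∪out(6)={4}
  fail(7) 'dc': from fail(6)=0 chase 'c': 0 ⇒ 1;  out=∅∪out(1)=∅
  fail(10) 'ca': from fail(1)=0 chase 'a': 0 ⇒ 0;  out={2}∪out(0)={2}
  fail(12) 'bb': from fail(11)=0 chase 'b': 0 ⇒ 11;  out=∅∪out(11)=∅
  fail(17) 'ba': from fail(11)=0 chase 'a': 0 ⇒ 0;  out={7}∪out(0)={7}
  fail(3) 'cdd': from fail(2)=6 chase 'd': 6→0 ⇒ 6;  out=∅∪out(6)={4}
  fail(8) 'dca': from fail(7)=1 chase 'a': 1 ⇒ 10;  out={5}∪out(10)={2,5}
  fail(13) 'bbc': from fail(12)=11 chase 'c': 11→0 ⇒ 1;  out=∅∪out(1)=∅
  fail(15) 'cda': from fail(2)=6 chase 'a': 6→0 ⇒ 0;  out=∅∪out(0)=∅
  fail(4) 'cddd': from fail(3)=6 chase 'd': 6→0 ⇒ 6;  out=∅∪out(6)={4}
  fail(9) 'dcad': from fail(8)=10 chase 'd': 10→0 ⇒ 6;  out={1}∪out(6)={1,4}
  fail(14) 'bbcd': from fail(13)=1 chase 'd': 1 ⇒ 2;  out={3}∪out(2)={3,4}
  fail(16) 'cdac': from fail(15)=0 chase 'c': 0 ⇒ 1;  out={6}∪out(1)={6}
  fail(5) 'cdddc': from fail(4)=6 chase 'c': 6 ⇒ 7;  out={0}∪out(7)={0}

Scan:
i=0 'd': node 0→6  → match P4@[0:0]
i=1 'c': node 6→7
i=2 'a': node 7→8  → match P2@[1:2],P5@[0:2]
i=3 'd': node 8→9  → match P1@[0:3],P4@[3:3]
i=4 'c': node 9→7 ·f
i=5 'a': node 7→8  → match P2@[4:5],P5@[3:5]
i=6 'c': node 8→1 ·f
i=7 'd': node 1→2  → match P4@[7:7]
i=8 'c': node 2→7 ·f
i=9 'a': node 7→8  → match P2@[8:9],P5@[7:9]
i=10 'c': node 8→1 ·f
i=11 'd': node 1→2  → match P4@[11:11]
i=12 'c': node 2→7 ·f
i=13 'd': node 7→2 ·f  → match P4@[13:13]
i=14 'c': node 2→7 ·f
i=15 'a': node 7→8  → match P2@[14:15],P5@[13:15]
i=16 'd': node 8→9  → match P1@[13:16],P4@[16:16]
i=17 'c': node 9→7 ·f
i=18 'c': node 7→1 ·f
i=19 'a': node 1→10  → match P2@[18:19]
i=20 'd': node 10→6 ·f  → match P4@[20:20]
i=21 'c': node 6→7
i=22 'a': node 7→8  → match P2@[21:22],P5@[20:22]

All matches (sorted): [[0,4],[2,2],[2,5],[3,1],[3,4],[5,2],[5,5],[7,4],[9,2],[9,5],[11,4],[13,4],[15,2],[15,5],[16,1],[16,4],[19,2],[20,4],[22,2],[22,5]]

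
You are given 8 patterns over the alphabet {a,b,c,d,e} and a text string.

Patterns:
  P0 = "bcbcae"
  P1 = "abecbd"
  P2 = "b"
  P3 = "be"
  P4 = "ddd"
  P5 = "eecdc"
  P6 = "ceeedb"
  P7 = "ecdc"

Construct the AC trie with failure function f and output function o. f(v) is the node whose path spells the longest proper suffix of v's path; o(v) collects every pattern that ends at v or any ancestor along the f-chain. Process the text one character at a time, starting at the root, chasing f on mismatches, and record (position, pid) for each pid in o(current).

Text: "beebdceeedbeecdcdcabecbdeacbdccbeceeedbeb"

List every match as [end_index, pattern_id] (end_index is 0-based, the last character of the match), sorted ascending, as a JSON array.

Build:
Trie (insert patterns):
  0='ε' goto a→7 b→1 c→22 d→14 e→17
  1='b' goto c→2 e→13  ←P2
  2='bc' goto b→3
  3='bcb' goto c→4
  4='bcbc' goto a→5
  5='bcbca' goto e→6
  6='bcbcae' goto ·  ←P0
  7='a' goto b→8
  8='ab' goto e→9
  9='abe' goto c→10
  10='abec' goto b→11
  11='abecb' goto d→12
  12='abecbd' goto ·  ←P1
  13='be' goto ·  ←P3
  14='d' goto d→15
  15='dd' goto d→16
  16='ddd' goto ·  ←P4
  17='e' goto c→28 e→18
  18='ee' goto c→19
  19='eec' goto d→20
  20='eecd' goto c→21
  21='eecdc' goto ·  ←P5
  22='c' goto e→23
  23='ce' goto e→24
  24='cee' goto e→25
  25='ceee' goto d→26
  26='ceeed' goto b→27
  27='ceeedb' goto ·  ←P6
  28='ec' goto d→29
  29='ecd' goto c→30
  30='ecdc' goto ·  ←P7

BFS fail/out derivation:
  fail(1) 'b': from fail(0)=0 chase 'b': 0 ⇒ 0;  out={2}∪out(0)={2}
  fail(7) 'a': from fail(0)=0 chase 'a': 0 ⇒ 0;  out=∅∪out(0)=∅
  fail(14) 'd': from fail(0)=0 chase 'd': 0 ⇒ 0;  out=∅∪out(0)=∅
  fail(17) 'e': from fail(0)=0 chase 'e': 0 ⇒ 0;  out=∅∪out(0)=∅
  fail(22) 'c': from fail(0)=0 chase 'c': 0 ⇒ 0;  out=∅∪out(0)=∅
  fail(2) 'bc': from fail(1)=0 chase 'c': 0 ⇒ 22;  out=∅∪out(22)=∅
  fail(8) 'ab': from fail(7)=0 chase 'b': 0 ⇒ 1;  out=∅∪out(1)={2}
  fail(13) 'be': from fail(1)=0 chase 'e': 0 ⇒ 17;  out={3}∪out(17)={3}
  fail(15) 'dd': from fail(14)=0 chase 'd': 0 ⇒ 14;  out=∅∪out(14)=∅
  fail(18) 'ee': from fail(17)=0 chase 'e': 0 ⇒ 17;  out=∅∪out(17)=∅
  fail(23) 'ce': from fail(22)=0 chase 'e': 0 ⇒ 17;  out=∅∪out(17)=∅
  fail(28) 'ec': from fail(17)=0 chase 'c': 0 ⇒ 22;  out=∅∪out(22)=∅
  fail(3) 'bcb': from fail(2)=22 chase 'b': 22→0 ⇒ 1;  out=∅∪out(1)={2}
  fail(9) 'abe': from fail(8)=1 chase 'e': 1 ⇒ 13;  out=∅∪out(13)={3}
  fail(16) 'ddd': from fail(15)=14 chase 'd': 14 ⇒ 15;  out={4}∪out(15)={4}
  fail(19) 'eec': from fail(18)=17 chase 'c': 17 ⇒ 28;  out=∅∪out(28)=∅
  fail(24) 'cee': from fail(23)=17 chase 'e': 17 ⇒ 18;  out=∅∪out(18)=∅
  fail(29) 'ecd': from fail(28)=22 chase 'd': 22→0 ⇒ 14;  out=∅∪out(14)=∅
  fail(4) 'bcbc': from fail(3)=1 chase 'c': 1 ⇒ 2;  out=∅∪out(2)=∅
  fail(10) 'abec': from fail(9)=13 chase 'c': 13→17 ⇒ 28;  out=∅∪out(28)=∅
  fail(20) 'eecd': from fail(19)=28 chase 'd': 28 ⇒ 29;  out=∅∪out(29)=∅
  fail(25) 'ceee': from fail(24)=18 chase 'e': 18→17 ⇒ 18;  out=∅∪out(18)=∅
  fail(30) 'ecdc': from fail(29)=14 chase 'c': 14→0 ⇒ 22;  out={7}∪out(22)={7}
  fail(5) 'bcbca': from fail(4)=2 chase 'a': 2→22→0 ⇒ 7;  out=∅∪out(7)=∅
  fail(11) 'abecb': from fail(10)=28 chase 'b': 28→22→0 ⇒ 1;  out=∅∪out(1)={2}
  fail(21) 'eecdc': from fail(20)=29 chase 'c': 29 ⇒ 30;  out={5}∪out(30)={5,7}
  fail(26) 'ceeed': from fail(25)=18 chase 'd': 18→17→0 ⇒ 14;  out=∅∪out(14)=∅
  fail(6) 'bcbcae': from fail(5)=7 chase 'e': 7→0 ⇒ 17;  out={0}∪out(17)={0}
  fail(12) 'abecbd': from fail(11)=1 chase 'd': 1→0 ⇒ 14;  out={1}∪out(14)={1}
  fail(27) 'ceeedb': from fail(26)=14 chase 'b': 14→0 ⇒ 1;  out={6}∪out(1)={2,6}

Run:
pos 0 'b': at 1  → match P2@[0:0]
pos 1 'e': at 13  → match P3@[0:1]
pos 2 'e': at 18 (fail-walked)
pos 3 'b': at 1 (fail-walked)  → match P2@[3:3]
pos 4 'd': at 14 (fail-walked)
pos 5 'c': at 22 (fail-walked)
pos 6 'e': at 23
pos 7 'e': at 24
pos 8 'e': at 25
pos 9 'd': at 26
pos 10 'b': at 27  → match P2@[10:10],P6@[5:10]
pos 11 'e': at 13 (fail-walked)  → match P3@[10:11]
pos 12 'e': at 18 (fail-walked)
pos 13 'c': at 19
pos 14 'd': at 20
pos 15 'c': at 21  → match P5@[11:15],P7@[12:15]
pos 16 'd': at 14 (fail-walked)
pos 17 'c': at 22 (fail-walked)
pos 18 'a': at 7 (fail-walked)
pos 19 'b': at 8  → match P2@[19:19]
pos 20 'e': at 9  → match P3@[19:20]
pos 21 'c': at 10
pos 22 'b': at 11  → match P2@[22:22]
pos 23 'd': at 12  → match P1@[18:23]
pos 24 'e': at 17 (fail-walked)
pos 25 'a': at 7 (fail-walked)
pos 26 'c': at 22 (fail-walked)
pos 27 'b': at 1 (fail-walked)  → match P2@[27:27]
pos 28 'd': at 14 (fail-walked)
pos 29 'c': at 22 (fail-walked)
pos 30 'c': at 22 (fail-walked)
pos 31 'b': at 1 (fail-walked)  → match P2@[31:31]
pos 32 'e': at 13  → match P3@[31:32]
pos 33 'c': at 28 (fail-walked)
pos 34 'e': at 23 (fail-walked)
pos 35 'e': at 24
pos 36 'e': at 25
pos 37 'd': at 26
pos 38 'b': at 27  → match P2@[38:38],P6@[33:38]
pos 39 'e': at 13 (fail-walked)  → match P3@[38:39]
pos 40 'b': at 1 (fail-walked)  → match P2@[40:40]

Result: [[0,2],[1,3],[3,2],[10,2],[10,6],[11,3],[15,5],[15,7],[19,2],[20,3],[22,2],[23,1],[27,2],[31,2],[32,3],[38,2],[38,6],[39,3],[40,2]]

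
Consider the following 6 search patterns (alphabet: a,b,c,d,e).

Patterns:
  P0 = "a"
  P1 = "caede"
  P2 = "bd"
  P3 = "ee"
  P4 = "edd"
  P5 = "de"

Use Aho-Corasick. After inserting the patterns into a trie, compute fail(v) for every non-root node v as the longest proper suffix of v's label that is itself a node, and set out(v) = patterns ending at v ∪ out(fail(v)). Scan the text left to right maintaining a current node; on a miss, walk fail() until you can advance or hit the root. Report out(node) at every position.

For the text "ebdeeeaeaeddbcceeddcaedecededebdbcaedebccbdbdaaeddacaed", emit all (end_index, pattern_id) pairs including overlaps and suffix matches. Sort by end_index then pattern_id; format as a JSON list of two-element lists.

Construct AC machine:
Trie nodes:
  0='ε' goto a→1 b→7 c→2 d→13 e→9
  1='a' goto ·  ←P0
  2='c' goto a→3
  3='ca' goto e→4
  4='cae' goto d→5
  5='caed' goto e→6
  6='caede' goto ·  ←P1
  7='b' goto d→8
  8='bd' goto ·  ←P2
  9='e' goto d→11 e→10
  10='ee' goto ·  ←P3
  11='ed' goto d→12
  12='edd' goto ·  ←P4
  13='d' goto e→14
  14='de' goto ·  ←P5

Failure links (BFS by depth):
  fail(1) 'a': from fail(0)=0 chase 'a': 0 ⇒ 0;  out={0}∪out(0)={0}
  fail(2) 'c': from fail(0)=0 chase 'c': 0 ⇒ 0;  out=∅∪out(0)=∅
  fail(7) 'b': from fail(0)=0 chase 'b': 0 ⇒ 0;  out=∅∪out(0)=∅
  fail(9) 'e': from fail(0)=0 chase 'e': 0 ⇒ 0;  out=∅∪out(0)=∅
  fail(13) 'd': from fail(0)=0 chase 'd': 0 ⇒ 0;  out=∅∪out(0)=∅
  fail(3) 'ca': from fail(2)=0 chase 'a': 0 ⇒ 1;  out=∅∪out(1)={0}
  fail(8) 'bd': from fail(7)=0 chase 'd': 0 ⇒ 13;  out={2}∪out(13)={2}
  fail(10) 'ee': from fail(9)=0 chase 'e': 0 ⇒ 9;  out={3}∪out(9)={3}
  fail(11) 'ed': from fail(9)=0 chase 'd': 0 ⇒ 13;  out=∅∪out(13)=∅
  fail(14) 'de': from fail(13)=0 chase 'e': 0 ⇒ 9;  out={5}∪out(9)={5}
  fail(4) 'cae': from fail(3)=1 chase 'e': 1→0 ⇒ 9;  out=∅∪out(9)=∅
  fail(12) 'edd': from fail(11)=13 chase 'd': 13→0 ⇒ 13;  out={4}∪out(13)={4}
  fail(5) 'caed': from fail(4)=9 chase 'd': 9 ⇒ 11;  out=∅∪out(11)=∅
  fail(6) 'caede': from fail(5)=11 chase 'e': 11→13 ⇒ 14;  out={1}∪out(14)={1,5}

Scan:
pos 0 'e': at 9
pos 1 'b': at 7 (fail-walked)
pos 2 'd': at 8  → match P2@[1:2]
pos 3 'e': at 14 (fail-walked)  → match P5@[2:3]
pos 4 'e': at 10 (fail-walked)  → match P3@[3:4]
pos 5 'e': at 10 (fail-walked)  → match P3@[4:5]
pos 6 'a': at 1 (fail-walked)  → match P0@[6:6]
pos 7 'e': at 9 (fail-walked)
pos 8 'a': at 1 (fail-walked)  → match P0@[8:8]
pos 9 'e': at 9 (fail-walked)
pos 10 'd': at 11
pos 11 'd': at 12  → match P4@[9:11]
pos 12 'b': at 7 (fail-walked)
pos 13 'c': at 2 (fail-walked)
pos 14 'c': at 2 (fail-walked)
pos 15 'e': at 9 (fail-walked)
pos 16 'e': at 10  → match P3@[15:16]
pos 17 'd': at 11 (fail-walked)
pos 18 'd': at 12  → match P4@[16:18]
pos 19 'c': at 2 (fail-walked)
pos 20 'a': at 3  → match P0@[20:20]
pos 21 'e': at 4
pos 22 'd': at 5
pos 23 'e': at 6  → match P1@[19:23],P5@[22:23]
pos 24 'c': at 2 (fail-walked)
pos 25 'e': at 9 (fail-walked)
pos 26 'd': at 11
pos 27 'e': at 14 (fail-walked)  → match P5@[26:27]
pos 28 'd': at 11 (fail-walked)
pos 29 'e': at 14 (fail-walked)  → match P5@[28:29]
pos 30 'b': at 7 (fail-walked)
pos 31 'd': at 8  → match P2@[30:31]
pos 32 'b': at 7 (fail-walked)
pos 33 'c': at 2 (fail-walked)
pos 34 'a': at 3  → match P0@[34:34]
pos 35 'e': at 4
pos 36 'd': at 5
pos 37 'e': at 6  → match P1@[33:37],P5@[36:37]
pos 38 'b': at 7 (fail-walked)
pos 39 'c': at 2 (fail-walked)
pos 40 'c': at 2 (fail-walked)
pos 41 'b': at 7 (fail-walked)
pos 42 'd': at 8  → match P2@[41:42]
pos 43 'b': at 7 (fail-walked)
pos 44 'd': at 8  → match P2@[43:44]
pos 45 'a': at 1 (fail-walked)  → match P0@[45:45]
pos 46 'a': at 1 (fail-walked)  → match P0@[46:46]
pos 47 'e': at 9 (fail-walked)
pos 48 'd': at 11
pos 49 'd': at 12  → match P4@[47:49]
pos 50 'a': at 1 (fail-walked)  → match P0@[50:50]
pos 51 'c': at 2 (fail-walked)
pos 52 'a': at 3  → match P0@[52:52]
pos 53 'e': at 4
pos 54 'd': at 5

Result: [[2,2],[3,5],[4,3],[5,3],[6,0],[8,0],[11,4],[16,3],[18,4],[20,0],[23,1],[23,5],[27,5],[29,5],[31,2],[34,0],[37,1],[37,5],[42,2],[44,2],[45,0],[46,0],[49,4],[50,0],[52,0]]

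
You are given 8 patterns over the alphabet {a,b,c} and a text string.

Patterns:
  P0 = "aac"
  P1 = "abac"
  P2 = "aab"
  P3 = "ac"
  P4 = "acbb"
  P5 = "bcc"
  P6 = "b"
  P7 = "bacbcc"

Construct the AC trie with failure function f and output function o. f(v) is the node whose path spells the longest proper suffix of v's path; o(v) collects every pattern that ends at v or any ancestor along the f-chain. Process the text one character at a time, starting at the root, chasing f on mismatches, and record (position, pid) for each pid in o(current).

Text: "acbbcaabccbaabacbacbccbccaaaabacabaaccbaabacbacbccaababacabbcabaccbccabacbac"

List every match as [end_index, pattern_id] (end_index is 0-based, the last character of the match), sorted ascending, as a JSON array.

Build automaton:
Trie (insert patterns):
  0='ε' goto a→1 b→11
  1='a' goto a→2 b→4 c→8
  2='aa' goto b→7 c→3
  3='aac' goto ·  ←P0
  4='ab' goto a→5
  5='aba' goto c→6
  6='abac' goto ·  ←P1
  7='aab' goto ·  ←P2
  8='ac' goto b→9  ←P3
  9='acb' goto b→10
  10='acbb' goto ·  ←P4
  11='b' goto a→14 c→12  ←P6
  12='bc' goto c→13
  13='bcc' goto ·  ←P5
  14='ba' goto c→15
  15='bac' goto b→16
  16='bacb' goto c→17
  17='bacbc' goto c→18
  18='bacbcc' goto ·  ←P7

BFS fail/out derivation:
  fail(1) 'a': from fail(0)=0 chase 'a': 0 ⇒ 0;  out=∅∪out(0)=∅
  fail(11) 'b': from fail(0)=0 chase 'b': 0 ⇒ 0;  out={6}∪out(0)={6}
  fail(2) 'aa': from fail(1)=0 chase 'a': 0 ⇒ 1;  out=∅∪out(1)=∅
  fail(4) 'ab': from fail(1)=0 chase 'b': 0 ⇒ 11;  out=∅∪out(11)={6}
  fail(8) 'ac': from fail(1)=0 chase 'c': 0 ⇒ 0;  out={3}∪out(0)={3}
  fail(12) 'bc': from fail(11)=0 chase 'c': 0 ⇒ 0;  out=∅∪out(0)=∅
  fail(14) 'ba': from fail(11)=0 chase 'a': 0 ⇒ 1;  out=∅∪out(1)=∅
  fail(3) 'aac': from fail(2)=1 chase 'c': 1 ⇒ 8;  out={0}∪out(8)={0,3}
  fail(5) 'aba': from fail(4)=11 chase 'a': 11 ⇒ 14;  out=∅∪out(14)=∅
  fail(7) 'aab': from fail(2)=1 chase 'b': 1 ⇒ 4;  out={2}∪out(4)={2,6}
  fail(9) 'acb': from fail(8)=0 chase 'b': 0 ⇒ 11;  out=∅∪out(11)={6}
  fail(13) 'bcc': from fail(12)=0 chase 'c': 0 ⇒ 0;  out={5}∪out(0)={5}
  fail(15) 'bac': from fail(14)=1 chase 'c': 1 ⇒ 8;  out=∅∪out(8)={3}
  fail(6) 'abac': from fail(5)=14 chase 'c': 14 ⇒ 15;  out={1}∪out(15)={1,3}
  fail(10) 'acbb': from fail(9)=11 chase 'b': 11→0 ⇒ 11;  out={4}∪out(11)={4,6}
  fail(16) 'bacb': from fail(15)=8 chase 'b': 8 ⇒ 9;  out=∅∪out(9)={6}
  fail(17) 'bacbc': from fail(16)=9 chase 'c': 9→11 ⇒ 12;  out=∅∪out(12)=∅
  fail(18) 'bacbcc': from fail(17)=12 chase 'c': 12 ⇒ 13;  out={7}∪out(13)={5,7}

Run:
pos 0 'a': at 1
pos 1 'c': at 8  ** P3@[0:1]
pos 2 'b': at 9  ** P6@[2:2]
pos 3 'b': at 10  ** P4@[0:3],P6@[3:3]
pos 4 'c': at 12 ·f
pos 5 'a': at 1 ·f
pos 6 'a': at 2
pos 7 'b': at 7  ** P2@[5:7],P6@[7:7]
pos 8 'c': at 12 ·f
pos 9 'c': at 13  ** P5@[7:9]
pos 10 'b': at 11 ·f  ** P6@[10:10]
pos 11 'a': at 14
pos 12 'a': at 2 ·f
pos 13 'b': at 7  ** P2@[11:13],P6@[13:13]
pos 14 'a': at 5 ·f
pos 15 'c': at 6  ** P1@[12:15],P3@[14:15]
pos 16 'b': at 16 ·f  ** P6@[16:16]
pos 17 'a': at 14 ·f
pos 18 'c': at 15  ** P3@[17:18]
pos 19 'b': at 16  ** P6@[19:19]
pos 20 'c': at 17
pos 21 'c': at 18  ** P5@[19:21],P7@[16:21]
pos 22 'b': at 11 ·f  ** P6@[22:22]
pos 23 'c': at 12
pos 24 'c': at 13  ** P5@[22:24]
pos 25 'a': at 1 ·f
pos 26 'a': at 2
pos 27 'a': at 2 ·f
pos 28 'a': at 2 ·f
pos 29 'b': at 7  ** P2@[27:29],P6@[29:29]
pos 30 'a': at 5 ·f
pos 31 'c': at 6  ** P1@[28:31],P3@[30:31]
pos 32 'a': at 1 ·f
pos 33 'b': at 4  ** P6@[33:33]
pos 34 'a': at 5
pos 35 'a': at 2 ·f
pos 36 'c': at 3  ** P0@[34:36],P3@[35:36]
pos 37 'c': at 0 ·f
pos 38 'b': at 11  ** P6@[38:38]
pos 39 'a': at 14
pos 40 'a': at 2 ·f
pos 41 'b': at 7  ** P2@[39:41],P6@[41:41]
pos 42 'a': at 5 ·f
pos 43 'c': at 6  ** P1@[40:43],P3@[42:43]
pos 44 'b': at 16 ·f  ** P6@[44:44]
pos 45 'a': at 14 ·f
pos 46 'c': at 15  ** P3@[45:46]
pos 47 'b': at 16  ** P6@[47:47]
pos 48 'c': at 17
pos 49 'c': at 18  ** P5@[47:49],P7@[44:49]
pos 50 'a': at 1 ·f
pos 51 'a': at 2
pos 52 'b': at 7  ** P2@[50:52],P6@[52:52]
pos 53 'a': at 5 ·f
pos 54 'b': at 4 ·f  ** P6@[54:54]
pos 55 'a': at 5
pos 56 'c': at 6  ** P1@[53:56],P3@[55:56]
pos 57 'a': at 1 ·f
pos 58 'b': at 4  ** P6@[58:58]
pos 59 'b': at 11 ·f  ** P6@[59:59]
pos 60 'c': at 12
pos 61 'a': at 1 ·f
pos 62 'b': at 4  ** P6@[62:62]
pos 63 'a': at 5
pos 64 'c': at 6  ** P1@[61:64],P3@[63:64]
pos 65 'c': at 0 ·f
pos 66 'b': at 11  ** P6@[66:66]
pos 67 'c': at 12
pos 68 'c': at 13  ** P5@[66:68]
pos 69 'a': at 1 ·f
pos 70 'b': at 4  ** P6@[70:70]
pos 71 'a': at 5
pos 72 'c': at 6  ** P1@[69:72],P3@[71:72]
pos 73 'b': at 16 ·f  ** P6@[73:73]
pos 74 'a': at 14 ·f
pos 75 'c': at 15  ** P3@[74:75]

Matches: [[1,3],[2,6],[3,4],[3,6],[7,2],[7,6],[9,5],[10,6],[13,2],[13,6],[15,1],[15,3],[16,6],[18,3],[19,6],[21,5],[21,7],[22,6],[24,5],[29,2],[29,6],[31,1],[31,3],[33,6],[36,0],[36,3],[38,6],[41,2],[41,6],[43,1],[43,3],[44,6],[46,3],[47,6],[49,5],[49,7],[52,2],[52,6],[54,6],[56,1],[56,3],[58,6],[59,6],[62,6],[64,1],[64,3],[66,6],[68,5],[70,6],[72,1],[72,3],[73,6],[75,3]]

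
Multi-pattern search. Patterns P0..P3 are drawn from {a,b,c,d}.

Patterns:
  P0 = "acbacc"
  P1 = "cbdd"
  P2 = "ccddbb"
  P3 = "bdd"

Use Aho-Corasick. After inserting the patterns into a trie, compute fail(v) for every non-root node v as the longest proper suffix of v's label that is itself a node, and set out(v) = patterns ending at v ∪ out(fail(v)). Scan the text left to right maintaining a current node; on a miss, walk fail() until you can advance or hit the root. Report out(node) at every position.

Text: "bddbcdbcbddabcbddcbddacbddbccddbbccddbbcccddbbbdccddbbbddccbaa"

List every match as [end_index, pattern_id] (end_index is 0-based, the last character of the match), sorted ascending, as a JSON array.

Construct AC machine:
Trie (insert patterns):
  n0 'ε': a→1 b→16 c→7
  n1 'a': c→2
  n2 'ac': b→3
  n3 'acb': a→4
  n4 'acba': c→5
  n5 'acbac': c→6
  n6 'acbacc': ·  ←P0
  n7 'c': b→8 c→11
  n8 'cb': d→9
  n9 'cbd': d→10
  n10 'cbdd': ·  ←P1
  n11 'cc': d→12
  n12 'ccd': d→13
  n13 'ccdd': b→14
  n14 'ccddb': b→15
  n15 'ccddbb': ·  ←P2
  n16 'b': d→17
  n17 'bd': d→18
  n18 'bdd': ·  ←P3

Failure links (BFS by depth):
  fail(1) 'a': from fail(0)=0 chase 'a': 0 ⇒ 0;  out=∅∪out(0)=∅
  fail(7) 'c': from fail(0)=0 chase 'c': 0 ⇒ 0;  out=∅∪out(0)=∅
  fail(16) 'b': from fail(0)=0 chase 'b': 0 ⇒ 0;  out=∅∪out(0)=∅
  fail(2) 'ac': from fail(1)=0 chase 'c': 0 ⇒ 7;  out=∅∪out(7)=∅
  fail(8) 'cb': from fail(7)=0 chase 'b': 0 ⇒ 16;  out=∅∪out(16)=∅
  fail(11) 'cc': from fail(7)=0 chase 'c': 0 ⇒ 7;  out=∅∪out(7)=∅
  fail(17) 'bd': from fail(16)=0 chase 'd': 0 ⇒ 0;  out=∅∪out(0)=∅
  fail(3) 'acb': from fail(2)=7 chase 'b': 7 ⇒ 8;  out=∅∪out(8)=∅
  fail(9) 'cbd': from fail(8)=16 chase 'd': 16 ⇒ 17;  out=∅∪out(17)=∅
  fail(12) 'ccd': from fail(11)=7 chase 'd': 7→0 ⇒ 0;  out=∅∪out(0)=∅
  fail(18) 'bdd': from fail(17)=0 chase 'd': 0 ⇒ 0;  out={3}∪out(0)={3}
  fail(4) 'acba': from fail(3)=8 chase 'a': 8→16→0 ⇒ 1;  out=∅∪out(1)=∅
  fail(10) 'cbdd': from fail(9)=17 chase 'd': 17 ⇒ 18;  out={1}∪out(18)={1,3}
  fail(13) 'ccdd': from fail(12)=0 chase 'd': 0 ⇒ 0;  out=∅∪out(0)=∅
  fail(5) 'acbac': from fail(4)=1 chase 'c': 1 ⇒ 2;  out=∅∪out(2)=∅
  fail(14) 'ccddb': from fail(13)=0 chase 'b': 0 ⇒ 16;  out=∅∪out(16)=∅
  fail(6) 'acbacc': from fail(5)=2 chase 'c': 2→7 ⇒ 11;  out={0}∪out(11)={0}
  fail(15) 'ccddbb': from fail(14)=16 chase 'b': 16→0 ⇒ 16;  out={2}∪out(16)={2}

Scan:
[0] read 'b'  n0⇒n16
[1] read 'd'  n16⇒n17
[2] read 'd'  n17⇒n18  → match P3@[0:2]
[3] read 'b'  n18⇒n16 ·f
[4] read 'c'  n16⇒n7 ·f
[5] read 'd'  n7⇒n0 ·f
[6] read 'b'  n0⇒n16
[7] read 'c'  n16⇒n7 ·f
[8] read 'b'  n7⇒n8
[9] read 'd'  n8⇒n9
[10] read 'd'  n9⇒n10  → match P1@[7:10],P3@[8:10]
[11] read 'a'  n10⇒n1 ·f
[12] read 'b'  n1⇒n16 ·f
[13] read 'c'  n16⇒n7 ·f
[14] read 'b'  n7⇒n8
[15] read 'd'  n8⇒n9
[16] read 'd'  n9⇒n10  → match P1@[13:16],P3@[14:16]
[17] read 'c'  n10⇒n7 ·f
[18] read 'b'  n7⇒n8
[19] read 'd'  n8⇒n9
[20] read 'd'  n9⇒n10  → match P1@[17:20],P3@[18:20]
[21] read 'a'  n10⇒n1 ·f
[22] read 'c'  n1⇒n2
[23] read 'b'  n2⇒n3
[24] read 'd'  n3⇒n9 ·f
[25] read 'd'  n9⇒n10  → match P1@[22:25],P3@[23:25]
[26] read 'b'  n10⇒n16 ·f
[27] read 'c'  n16⇒n7 ·f
[28] read 'c'  n7⇒n11
[29] read 'd'  n11⇒n12
[30] read 'd'  n12⇒n13
[31] read 'b'  n13⇒n14
[32] read 'b'  n14⇒n15  → match P2@[27:32]
[33] read 'c'  n15⇒n7 ·f
[34] read 'c'  n7⇒n11
[35] read 'd'  n11⇒n12
[36] read 'd'  n12⇒n13
[37] read 'b'  n13⇒n14
[38] read 'b'  n14⇒n15  → match P2@[33:38]
[39] read 'c'  n15⇒n7 ·f
[40] read 'c'  n7⇒n11
[41] read 'c'  n11⇒n11 ·f
[42] read 'd'  n11⇒n12
[43] read 'd'  n12⇒n13
[44] read 'b'  n13⇒n14
[45] read 'b'  n14⇒n15  → match P2@[40:45]
[46] read 'b'  n15⇒n16 ·f
[47] read 'd'  n16⇒n17
[48] read 'c'  n17⇒n7 ·f
[49] read 'c'  n7⇒n11
[50] read 'd'  n11⇒n12
[51] read 'd'  n12⇒n13
[52] read 'b'  n13⇒n14
[53] read 'b'  n14⇒n15  → match P2@[48:53]
[54] read 'b'  n15⇒n16 ·f
[55] read 'd'  n16⇒n17
[56] read 'd'  n17⇒n18  → match P3@[54:56]
[57] read 'c'  n18⇒n7 ·f
[58] read 'c'  n7⇒n11
[59] read 'b'  n11⇒n8 ·f
[60] read 'a'  n8⇒n1 ·f
[61] read 'a'  n1⇒n1 ·f

Result: [[2,3],[10,1],[10,3],[16,1],[16,3],[20,1],[20,3],[25,1],[25,3],[32,2],[38,2],[45,2],[53,2],[56,3]]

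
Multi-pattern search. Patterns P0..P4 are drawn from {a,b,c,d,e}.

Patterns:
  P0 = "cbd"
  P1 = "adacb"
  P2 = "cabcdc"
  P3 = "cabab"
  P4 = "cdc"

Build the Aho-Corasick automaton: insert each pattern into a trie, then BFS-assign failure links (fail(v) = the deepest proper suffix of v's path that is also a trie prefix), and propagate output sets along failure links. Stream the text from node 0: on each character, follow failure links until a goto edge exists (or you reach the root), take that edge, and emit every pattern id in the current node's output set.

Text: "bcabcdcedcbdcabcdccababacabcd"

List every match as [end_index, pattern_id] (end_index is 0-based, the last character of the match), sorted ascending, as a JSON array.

Build:
Trie nodes:
  n0 'ε': a→4 c→1
  n1 'c': a→9 b→2 d→16
  n2 'cb': d→3
  n3 'cbd': ·  ←P0
  n4 'a': d→5
  n5 'ad': a→6
  n6 'ada': c→7
  n7 'adac': b→8
  n8 'adacb': ·  ←P1
  n9 'ca': b→10
  n10 'cab': a→14 c→11
  n11 'cabc': d→12
  n12 'cabcd': c→13
  n13 'cabcdc': ·  ←P2
  n14 'caba': b→15
  n15 'cabab': ·  ←P3
  n16 'cd': c→17
  n17 'cdc': ·  ←P4

Failure links (BFS by depth):
  fail(1) 'c': from fail(0)=0 chase 'c': 0 ⇒ 0;  out=∅∪out(0)=∅
  fail(4) 'a': from fail(0)=0 chase 'a': 0 ⇒ 0;  out=∅∪out(0)=∅
  fail(2) 'cb': from fail(1)=0 chase 'b': 0 ⇒ 0;  out=∅∪out(0)=∅
  fail(5) 'ad': from fail(4)=0 chase 'd': 0 ⇒ 0;  out=∅∪out(0)=∅
  fail(9) 'ca': from fail(1)=0 chase 'a': 0 ⇒ 4;  out=∅∪out(4)=∅
  fail(16) 'cd': from fail(1)=0 chase 'd': 0 ⇒ 0;  out=∅∪out(0)=∅
  fail(3) 'cbd': from fail(2)=0 chase 'd': 0 ⇒ 0;  out={0}∪out(0)={0}
  fail(6) 'ada': from fail(5)=0 chase 'a': 0 ⇒ 4;  out=∅∪out(4)=∅
  fail(10) 'cab': from fail(9)=4 chase 'b': 4→0 ⇒ 0;  out=∅∪out(0)=∅
  fail(17) 'cdc': from fail(16)=0 chase 'c': 0 ⇒ 1;  out={4}∪out(1)={4}
  fail(7) 'adac': from fail(6)=4 chase 'c': 4→0 ⇒ 1;  out=∅∪out(1)=∅
  fail(11) 'cabc': from fail(10)=0 chase 'c': 0 ⇒ 1;  out=∅∪out(1)=∅
  fail(14) 'caba': from fail(10)=0 chase 'a': 0 ⇒ 4;  out=∅∪out(4)=∅
  fail(8) 'adacb': from fail(7)=1 chase 'b': 1 ⇒ 2;  out={1}∪out(2)={1}
  fail(12) 'cabcd': from fail(11)=1 chase 'd': 1 ⇒ 16;  out=∅∪out(16)=∅
  fail(15) 'cabab': from fail(14)=4 chase 'b': 4→0 ⇒ 0;  out={3}∪out(0)={3}
  fail(13) 'cabcdc': from fail(12)=16 chase 'c': 16 ⇒ 17;  out={2}∪out(17)={2,4}

Run:
[0] read 'b'  n0⇒n0
[1] read 'c'  n0⇒n1
[2] read 'a'  n1⇒n9
[3] read 'b'  n9⇒n10
[4] read 'c'  n10⇒n11
[5] read 'd'  n11⇒n12
[6] read 'c'  n12⇒n13  emit P2@[1:6],P4@[4:6]
[7] read 'e'  n13⇒n0 (via fail)
[8] read 'd'  n0⇒n0
[9] read 'c'  n0⇒n1
[10] read 'b'  n1⇒n2
[11] read 'd'  n2⇒n3  emit P0@[9:11]
[12] read 'c'  n3⇒n1 (via fail)
[13] read 'a'  n1⇒n9
[14] read 'b'  n9⇒n10
[15] read 'c'  n10⇒n11
[16] read 'd'  n11⇒n12
[17] read 'c'  n12⇒n13  emit P2@[12:17],P4@[15:17]
[18] read 'c'  n13⇒n1 (via fail)
[19] read 'a'  n1⇒n9
[20] read 'b'  n9⇒n10
[21] read 'a'  n10⇒n14
[22] read 'b'  n14⇒n15  emit P3@[18:22]
[23] read 'a'  n15⇒n4 (via fail)
[24] read 'c'  n4⇒n1 (via fail)
[25] read 'a'  n1⇒n9
[26] read 'b'  n9⇒n10
[27] read 'c'  n10⇒n11
[28] read 'd'  n11⇒n12

Matches: [[6,2],[6,4],[11,0],[17,2],[17,4],[22,3]]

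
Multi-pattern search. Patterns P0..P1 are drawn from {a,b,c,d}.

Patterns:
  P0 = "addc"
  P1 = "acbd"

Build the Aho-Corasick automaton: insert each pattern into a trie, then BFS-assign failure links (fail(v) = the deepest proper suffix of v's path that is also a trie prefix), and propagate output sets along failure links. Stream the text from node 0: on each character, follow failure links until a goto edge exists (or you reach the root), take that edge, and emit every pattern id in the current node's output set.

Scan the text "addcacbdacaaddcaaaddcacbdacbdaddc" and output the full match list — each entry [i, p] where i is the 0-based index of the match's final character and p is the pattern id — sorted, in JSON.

Build automaton:
Trie nodes:
  n0 'ε': a→1
  n1 'a': c→5 d→2
  n2 'ad': d→3
  n3 'add': c→4
  n4 'addc': ·  ←P0
  n5 'ac': b→6
  n6 'acb': d→7
  n7 'acbd': ·  ←P1

Failure links (BFS by depth):
  n1('a'): parent n0 fail=0; on 'a' 0 → fail=0;  out ∅∪∅=∅
  n2('ad'): parent n1 fail=0; on 'd' 0 → fail=0;  out ∅∪∅=∅
  n5('ac'): parent n1 fail=0; on 'c' 0 → fail=0;  out ∅∪∅=∅
  n3('add'): parent n2 fail=0; on 'd' 0 → fail=0;  out ∅∪∅=∅
  n6('acb'): parent n5 fail=0; on 'b' 0 → fail=0;  out ∅∪∅=∅
  n4('addc'): parent n3 fail=0; on 'c' 0 → fail=0;  out {0}∪∅={0}
  n7('acbd'): parent n6 fail=0; on 'd' 0 → fail=0;  out {1}∪∅={1}

Text stream:
i=0 'a': node 0→1
i=1 'd': node 1→2
i=2 'd': node 2→3
i=3 'c': node 3→4  → match P0@[0:3]
i=4 'a': node 4→1 ·f
i=5 'c': node 1→5
i=6 'b': node 5→6
i=7 'd': node 6→7  → match P1@[4:7]
i=8 'a': node 7→1 ·f
i=9 'c': node 1→5
i=10 'a': node 5→1 ·f
i=11 'a': node 1→1 ·f
i=12 'd': node 1→2
i=13 'd': node 2→3
i=14 'c': node 3→4  → match P0@[11:14]
i=15 'a': node 4→1 ·f
i=16 'a': node 1→1 ·f
i=17 'a': node 1→1 ·f
i=18 'd': node 1→2
i=19 'd': node 2→3
i=20 'c': node 3→4  → match P0@[17:20]
i=21 'a': node 4→1 ·f
i=22 'c': node 1→5
i=23 'b': node 5→6
i=24 'd': node 6→7  → match P1@[21:24]
i=25 'a': node 7→1 ·f
i=26 'c': node 1→5
i=27 'b': node 5→6
i=28 'd': node 6→7  → match P1@[25:28]
i=29 'a': node 7→1 ·f
i=30 'd': node 1→2
i=31 'd': node 2→3
i=32 'c': node 3→4  → match P0@[29:32]

Result: [[3,0],[7,1],[14,0],[20,0],[24,1],[28,1],[32,0]]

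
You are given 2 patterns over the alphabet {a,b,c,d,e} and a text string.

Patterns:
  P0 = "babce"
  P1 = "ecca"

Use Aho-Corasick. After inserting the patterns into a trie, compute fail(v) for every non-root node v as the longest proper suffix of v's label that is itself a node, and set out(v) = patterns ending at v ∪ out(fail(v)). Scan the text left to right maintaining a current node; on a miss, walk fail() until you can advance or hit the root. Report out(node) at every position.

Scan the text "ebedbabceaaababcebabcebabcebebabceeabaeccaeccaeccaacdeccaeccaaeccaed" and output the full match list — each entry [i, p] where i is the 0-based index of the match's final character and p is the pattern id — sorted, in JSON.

Build:
Trie (insert patterns):
  n0 'ε': b→1 e→6
  n1 'b': a→2
  n2 'ba': b→3
  n3 'bab': c→4
  n4 'babc': e→5
  n5 'babce': ·  [P0 ends]
  n6 'e': c→7
  n7 'ec': c→8
  n8 'ecc': a→9
  n9 'ecca': ·  [P1 ends]

Failure links (BFS by depth):
  n1('b'): parent n0 fail=0; on 'b' 0 → fail=0;  out ∅∪∅=∅
  n6('e'): parent n0 fail=0; on 'e' 0 → fail=0;  out ∅∪∅=∅
  n2('ba'): parent n1 fail=0; on 'a' 0 → fail=0;  out ∅∪∅=∅
  n7('ec'): parent n6 fail=0; on 'c' 0 → fail=0;  out ∅∪∅=∅
  n3('bab'): parent n2 fail=0; on 'b' 0 → fail=1;  out ∅∪∅=∅
  n8('ecc'): parent n7 fail=0; on 'c' 0 → fail=0;  out ∅∪∅=∅
  n4('babc'): parent n3 fail=1; on 'c' 1→0 → fail=0;  out ∅∪∅=∅
  n9('ecca'): parent n8 fail=0; on 'a' 0 → fail=0;  out {1}∪∅={1}
  n5('babce'): parent n4 fail=0; on 'e' 0 → fail=6;  out {0}∪∅={0}

Run:
i=0 'e': node 0→6
i=1 'b': node 6→1 (via fail)
i=2 'e': node 1→6 (via fail)
i=3 'd': node 6→0 (via fail)
i=4 'b': node 0→1
i=5 'a': node 1→2
i=6 'b': node 2→3
i=7 'c': node 3→4
i=8 'e': node 4→5  → match P0@[4:8]
i=9 'a': node 5→0 (via fail)
i=10 'a': node 0→0
i=11 'a': node 0→0
i=12 'b': node 0→1
i=13 'a': node 1→2
i=14 'b': node 2→3
i=15 'c': node 3→4
i=16 'e': node 4→5  → match P0@[12:16]
i=17 'b': node 5→1 (via fail)
i=18 'a': node 1→2
i=19 'b': node 2→3
i=20 'c': node 3→4
i=21 'e': node 4→5  → match P0@[17:21]
i=22 'b': node 5→1 (via fail)
i=23 'a': node 1→2
i=24 'b': node 2→3
i=25 'c': node 3→4
i=26 'e': node 4→5  → match P0@[22:26]
i=27 'b': node 5→1 (via fail)
i=28 'e': node 1→6 (via fail)
i=29 'b': node 6→1 (via fail)
i=30 'a': node 1→2
i=31 'b': node 2→3
i=32 'c': node 3→4
i=33 'e': node 4→5  → match P0@[29:33]
i=34 'e': node 5→6 (via fail)
i=35 'a': node 6→0 (via fail)
i=36 'b': node 0→1
i=37 'a': node 1→2
i=38 'e': node 2→6 (via fail)
i=39 'c': node 6→7
i=40 'c': node 7→8
i=41 'a': node 8→9  → match P1@[38:41]
i=42 'e': node 9→6 (via fail)
i=43 'c': node 6→7
i=44 'c': node 7→8
i=45 'a': node 8→9  → match P1@[42:45]
i=46 'e': node 9→6 (via fail)
i=47 'c': node 6→7
i=48 'c': node 7→8
i=49 'a': node 8→9  → match P1@[46:49]
i=50 'a': node 9→0 (via fail)
i=51 'c': node 0→0
i=52 'd': node 0→0
i=53 'e': node 0→6
i=54 'c': node 6→7
i=55 'c': node 7→8
i=56 'a': node 8→9  → match P1@[53:56]
i=57 'e': node 9→6 (via fail)
i=58 'c': node 6→7
i=59 'c': node 7→8
i=60 'a': node 8→9  → match P1@[57:60]
i=61 'a': node 9→0 (via fail)
i=62 'e': node 0→6
i=63 'c': node 6→7
i=64 'c': node 7→8
i=65 'a': node 8→9  → match P1@[62:65]
i=66 'e': node 9→6 (via fail)
i=67 'd': node 6→0 (via fail)

Matches: [[8,0],[16,0],[21,0],[26,0],[33,0],[41,1],[45,1],[49,1],[56,1],[60,1],[65,1]]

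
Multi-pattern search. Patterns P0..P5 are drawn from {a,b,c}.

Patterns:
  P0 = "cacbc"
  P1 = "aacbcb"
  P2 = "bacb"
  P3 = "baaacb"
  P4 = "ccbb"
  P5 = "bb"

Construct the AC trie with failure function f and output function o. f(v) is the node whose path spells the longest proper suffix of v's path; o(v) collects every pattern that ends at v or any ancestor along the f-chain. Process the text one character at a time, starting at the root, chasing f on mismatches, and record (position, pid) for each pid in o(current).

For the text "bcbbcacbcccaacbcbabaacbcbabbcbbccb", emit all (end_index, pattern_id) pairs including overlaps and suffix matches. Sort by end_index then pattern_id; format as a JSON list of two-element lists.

Construct AC machine:
Trie (insert patterns):
  0='ε' goto a→6 b→12 c→1
  1='c' goto a→2 c→20
  2='ca' goto c→3
  3='cac' goto b→4
  4='cacb' goto c→5
  5='cacbc' goto ·  [P0 ends]
  6='a' goto a→7
  7='aa' goto c→8
  8='aac' goto b→9
  9='aacb' goto c→10
  10='aacbc' goto b→11
  11='aacbcb' goto ·  [P1 ends]
  12='b' goto a→13 b→23
  13='ba' goto a→16 c→14
  14='bac' goto b→15
  15='bacb' goto ·  [P2 ends]
  16='baa' goto a→17
  17='baaa' goto c→18
  18='baaac' goto b→19
  19='baaacb' goto ·  [P3 ends]
  20='cc' goto b→21
  21='ccb' goto b→22
  22='ccbb' goto ·  [P4 ends]
  23='bb' goto ·  [P5 ends]

Failure links (BFS by depth):
  fail(1) 'c': from fail(0)=0 chase 'c': 0 ⇒ 0;  out=∅∪out(0)=∅
  fail(6) 'a': from fail(0)=0 chase 'a': 0 ⇒ 0;  out=∅∪out(0)=∅
  fail(12) 'b': from fail(0)=0 chase 'b': 0 ⇒ 0;  out=∅∪out(0)=∅
  fail(2) 'ca': from fail(1)=0 chase 'a': 0 ⇒ 6;  out=∅∪out(6)=∅
  fail(7) 'aa': from fail(6)=0 chase 'a': 0 ⇒ 6;  out=∅∪out(6)=∅
  fail(13) 'ba': from fail(12)=0 chase 'a': 0 ⇒ 6;  out=∅∪out(6)=∅
  fail(20) 'cc': from fail(1)=0 chase 'c': 0 ⇒ 1;  out=∅∪out(1)=∅
  fail(23) 'bb': from fail(12)=0 chase 'b': 0 ⇒ 12;  out={5}∪out(12)={5}
  fail(3) 'cac': from fail(2)=6 chase 'c': 6→0 ⇒ 1;  out=∅∪out(1)=∅
  fail(8) 'aac': from fail(7)=6 chase 'c': 6→0 ⇒ 1;  out=∅∪out(1)=∅
  fail(14) 'bac': from fail(13)=6 chase 'c': 6→0 ⇒ 1;  out=∅∪out(1)=∅
  fail(16) 'baa': from fail(13)=6 chase 'a': 6 ⇒ 7;  out=∅∪out(7)=∅
  fail(21) 'ccb': from fail(20)=1 chase 'b': 1→0 ⇒ 12;  out=∅∪out(12)=∅
  fail(4) 'cacb': from fail(3)=1 chase 'b': 1→0 ⇒ 12;  out=∅∪out(12)=∅
  fail(9) 'aacb': from fail(8)=1 chase 'b': 1→0 ⇒ 12;  out=∅∪out(12)=∅
  fail(15) 'bacb': from fail(14)=1 chase 'b': 1→0 ⇒ 12;  out={2}∪out(12)={2}
  fail(17) 'baaa': from fail(16)=7 chase 'a': 7→6 ⇒ 7;  out=∅∪out(7)=∅
  fail(22) 'ccbb': from fail(21)=12 chase 'b': 12 ⇒ 23;  out={4}∪out(23)={4,5}
  fail(5) 'cacbc': from fail(4)=12 chase 'c': 12→0 ⇒ 1;  out={0}∪out(1)={0}
  fail(10) 'aacbc': from fail(9)=12 chase 'c': 12→0 ⇒ 1;  out=∅∪out(1)=∅
  fail(18) 'baaac': from fail(17)=7 chase 'c': 7 ⇒ 8;  out=∅∪out(8)=∅
  fail(11) 'aacbcb': from fail(10)=1 chase 'b': 1→0 ⇒ 12;  out={1}∪out(12)={1}
  fail(19) 'baaacb': from fail(18)=8 chase 'b': 8 ⇒ 9;  out={3}∪out(9)={3}

Text stream:
[0] read 'b'  n0⇒n12
[1] read 'c'  n12⇒n1 ·f
[2] read 'b'  n1⇒n12 ·f
[3] read 'b'  n12⇒n23  ** P5@[2:3]
[4] read 'c'  n23⇒n1 ·f
[5] read 'a'  n1⇒n2
[6] read 'c'  n2⇒n3
[7] read 'b'  n3⇒n4
[8] read 'c'  n4⇒n5  ** P0@[4:8]
[9] read 'c'  n5⇒n20 ·f
[10] read 'c'  n20⇒n20 ·f
[11] read 'a'  n20⇒n2 ·f
[12] read 'a'  n2⇒n7 ·f
[13] read 'c'  n7⇒n8
[14] read 'b'  n8⇒n9
[15] read 'c'  n9⇒n10
[16] read 'b'  n10⇒n11  ** P1@[11:16]
[17] read 'a'  n11⇒n13 ·f
[18] read 'b'  n13⇒n12 ·f
[19] read 'a'  n12⇒n13
[20] read 'a'  n13⇒n16
[21] read 'c'  n16⇒n8 ·f
[22] read 'b'  n8⇒n9
[23] read 'c'  n9⇒n10
[24] read 'b'  n10⇒n11  ** P1@[19:24]
[25] read 'a'  n11⇒n13 ·f
[26] read 'b'  n13⇒n12 ·f
[27] read 'b'  n12⇒n23  ** P5@[26:27]
[28] read 'c'  n23⇒n1 ·f
[29] read 'b'  n1⇒n12 ·f
[30] read 'b'  n12⇒n23  ** P5@[29:30]
[31] read 'c'  n23⇒n1 ·f
[32] read 'c'  n1⇒n20
[33] read 'b'  n20⇒n21

Result: [[3,5],[8,0],[16,1],[24,1],[27,5],[30,5]]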